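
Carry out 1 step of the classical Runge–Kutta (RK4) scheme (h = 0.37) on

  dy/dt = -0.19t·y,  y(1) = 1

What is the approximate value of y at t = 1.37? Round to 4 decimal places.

0.9201

RK4: k1 = f(t_n, y_n); k2 = f(t_n + h/2, y_n + (h/2)·k1); k3 = f(t_n + h/2, y_n + (h/2)·k2); k4 = f(t_n + h, y_n + h·k3); y_{n+1} = y_n + (h/6)·(k1 + 2k2 + 2k3 + k4).
t=1.000000, y=1.000000:
  k1 = f(1.000000, 1.000000) = -0.190000
  k2 = f(1.185000, 0.964850) = -0.217236
  k3 = f(1.185000, 0.959811) = -0.216102
  k4 = f(1.370000, 0.920042) = -0.239487
  y ← 1.000000 + (0.37/6)·(k1 + 2k2 + 2k3 + k4) = 0.920070
y(1.37) ≈ 0.9201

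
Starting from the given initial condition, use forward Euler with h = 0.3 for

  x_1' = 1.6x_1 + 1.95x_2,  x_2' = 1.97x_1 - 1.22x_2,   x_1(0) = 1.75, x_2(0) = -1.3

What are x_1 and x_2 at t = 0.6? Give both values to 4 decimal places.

2.8305, 1.2144

Euler on (x_1,x_2): x_1_{n+1} = x_1_n + h·x_1', x_2_{n+1} = x_2_n + h·x_2'.
0.000000: (1.750000, -1.300000); f=(0.265000, 5.033500) → (1.829500, 0.210050)
0.300000: (1.829500, 0.210050); f=(3.336798, 3.347854) → (2.830539, 1.214406)
(x_1(0.6), x_2(0.6)) ≈ (2.8305, 1.2144)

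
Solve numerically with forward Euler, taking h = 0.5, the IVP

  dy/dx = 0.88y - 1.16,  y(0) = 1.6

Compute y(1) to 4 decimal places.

1.9026

Euler: y_{n+1} = y_n + h·f(x_n, y_n).
x=0.000000, y=1.600000: f=0.248000 → y ← 1.600000 + 0.5·0.248000 = 1.724000
x=0.500000, y=1.724000: f=0.357120 → y ← 1.724000 + 0.5·0.357120 = 1.902560
y(1) ≈ 1.9026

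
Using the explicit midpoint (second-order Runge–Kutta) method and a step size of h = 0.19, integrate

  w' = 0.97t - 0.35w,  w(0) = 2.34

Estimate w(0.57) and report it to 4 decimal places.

2.0657

Midpoint: k1 = f(t_n, w_n); k2 = f(t_n + h/2, w_n + (h/2)·k1); w_{n+1} = w_n + h·k2.
t=0.000000, w=2.340000:
  k1 = f(0.000000, 2.340000) = -0.819000
  k2 = f(0.095000, 2.262195) = -0.699618
  w ← 2.340000 + 0.19·(-0.699618) = 2.207073
t=0.190000, w=2.207073:
  k1 = f(0.190000, 2.207073) = -0.588175
  k2 = f(0.285000, 2.151196) = -0.476469
  w ← 2.207073 + 0.19·(-0.476469) = 2.116544
t=0.380000, w=2.116544:
  k1 = f(0.380000, 2.116544) = -0.372190
  k2 = f(0.475000, 2.081185) = -0.267665
  w ← 2.116544 + 0.19·(-0.267665) = 2.065687
w(0.57) ≈ 2.0657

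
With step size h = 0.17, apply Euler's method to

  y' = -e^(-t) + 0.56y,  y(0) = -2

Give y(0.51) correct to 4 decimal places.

Euler: y_{n+1} = y_n + h·f(t_n, y_n).
t=0.000000, y=-2.000000: f=-2.120000 → y ← -2.000000 + 0.17·(-2.120000) = -2.360400
t=0.170000, y=-2.360400: f=-2.165489 → y ← -2.360400 + 0.17·(-2.165489) = -2.728533
t=0.340000, y=-2.728533: f=-2.239749 → y ← -2.728533 + 0.17·(-2.239749) = -3.109290
y(0.51) ≈ -3.1093

-3.1093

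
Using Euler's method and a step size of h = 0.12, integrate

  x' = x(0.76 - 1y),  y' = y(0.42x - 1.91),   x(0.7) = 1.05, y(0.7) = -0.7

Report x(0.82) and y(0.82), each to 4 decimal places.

Euler on (x,y): x_{n+1} = x_n + h·x', y_{n+1} = y_n + h·y'.
0.700000: (1.050000, -0.700000); f=(1.533000, 1.028300) → (1.233960, -0.576604)
(x(0.82), y(0.82)) ≈ (1.2340, -0.5766)

1.2340, -0.5766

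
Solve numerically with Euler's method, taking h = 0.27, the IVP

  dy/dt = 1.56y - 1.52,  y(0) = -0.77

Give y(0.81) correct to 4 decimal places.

-4.0329

Euler: y_{n+1} = y_n + h·f(t_n, y_n).
t=0.000000, y=-0.770000: f=-2.721200 → y ← -0.770000 + 0.27·(-2.721200) = -1.504724
t=0.270000, y=-1.504724: f=-3.867369 → y ← -1.504724 + 0.27·(-3.867369) = -2.548914
t=0.540000, y=-2.548914: f=-5.496305 → y ← -2.548914 + 0.27·(-5.496305) = -4.032916
y(0.81) ≈ -4.0329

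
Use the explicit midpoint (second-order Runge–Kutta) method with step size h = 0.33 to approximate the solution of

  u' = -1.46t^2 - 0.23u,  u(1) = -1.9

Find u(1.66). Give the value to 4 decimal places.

Midpoint: k1 = f(t_n, u_n); k2 = f(t_n + h/2, u_n + (h/2)·k1); u_{n+1} = u_n + h·k2.
t=1.000000, u=-1.900000:
  k1 = f(1.000000, -1.900000) = -1.023000
  k2 = f(1.165000, -2.068795) = -1.505726
  u ← -1.900000 + 0.33·(-1.505726) = -2.396889
t=1.330000, u=-2.396889:
  k1 = f(1.330000, -2.396889) = -2.031309
  k2 = f(1.495000, -2.732056) = -2.634764
  u ← -2.396889 + 0.33·(-2.634764) = -3.266361
u(1.66) ≈ -3.2664

-3.2664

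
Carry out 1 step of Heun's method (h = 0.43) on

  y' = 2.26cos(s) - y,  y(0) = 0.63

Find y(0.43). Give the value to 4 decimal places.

Heun: k1 = f(s_n, y_n); k2 = f(s_n + h, y_n + h·k1); y_{n+1} = y_n + (h/2)·(k1 + k2).
s=0.000000, y=0.630000:
  k1 = f(0.000000, 0.630000) = 1.630000
  k2 = f(0.430000, 1.330900) = 0.723363
  y ← 0.630000 + (0.43/2)·(1.630000 + 0.723363) = 1.135973
y(0.43) ≈ 1.1360

1.1360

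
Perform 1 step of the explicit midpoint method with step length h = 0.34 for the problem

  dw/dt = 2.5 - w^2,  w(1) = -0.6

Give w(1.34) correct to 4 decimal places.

Midpoint: k1 = f(t_n, w_n); k2 = f(t_n + h/2, w_n + (h/2)·k1); w_{n+1} = w_n + h·k2.
t=1.000000, w=-0.600000:
  k1 = f(1.000000, -0.600000) = 2.140000
  k2 = f(1.170000, -0.236200) = 2.444210
  w ← -0.600000 + 0.34·2.444210 = 0.231031
w(1.34) ≈ 0.2310

0.2310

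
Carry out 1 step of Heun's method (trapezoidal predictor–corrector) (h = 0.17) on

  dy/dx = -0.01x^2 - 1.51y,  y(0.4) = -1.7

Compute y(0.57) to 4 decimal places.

Heun: k1 = f(x_n, y_n); k2 = f(x_n + h, y_n + h·k1); y_{n+1} = y_n + (h/2)·(k1 + k2).
x=0.400000, y=-1.700000:
  k1 = f(0.400000, -1.700000) = 2.565400
  k2 = f(0.570000, -1.263882) = 1.905213
  y ← -1.700000 + (0.17/2)·(2.565400 + 1.905213) = -1.319998
y(0.57) ≈ -1.3200

-1.3200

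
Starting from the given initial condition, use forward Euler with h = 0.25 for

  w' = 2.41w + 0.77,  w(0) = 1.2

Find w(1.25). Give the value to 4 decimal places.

Euler: w_{n+1} = w_n + h·f(x_n, w_n).
x=0.000000, w=1.200000: f=3.662000 → w ← 1.200000 + 0.25·3.662000 = 2.115500
x=0.250000, w=2.115500: f=5.868355 → w ← 2.115500 + 0.25·5.868355 = 3.582589
x=0.500000, w=3.582589: f=9.404039 → w ← 3.582589 + 0.25·9.404039 = 5.933598
x=0.750000, w=5.933598: f=15.069972 → w ← 5.933598 + 0.25·15.069972 = 9.701092
x=1.000000, w=9.701092: f=24.149631 → w ← 9.701092 + 0.25·24.149631 = 15.738499
w(1.25) ≈ 15.7385

15.7385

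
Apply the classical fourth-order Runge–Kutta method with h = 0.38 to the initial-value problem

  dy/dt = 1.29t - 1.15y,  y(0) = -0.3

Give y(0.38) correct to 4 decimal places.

RK4: k1 = f(t_n, y_n); k2 = f(t_n + h/2, y_n + (h/2)·k1); k3 = f(t_n + h/2, y_n + (h/2)·k2); k4 = f(t_n + h, y_n + h·k3); y_{n+1} = y_n + (h/6)·(k1 + 2k2 + 2k3 + k4).
t=0.000000, y=-0.300000:
  k1 = f(0.000000, -0.300000) = 0.345000
  k2 = f(0.190000, -0.234450) = 0.514717
  k3 = f(0.190000, -0.202204) = 0.477634
  k4 = f(0.380000, -0.118499) = 0.626474
  y ← -0.300000 + (0.38/6)·(k1 + 2k2 + 2k3 + k4) = -0.112775
y(0.38) ≈ -0.1128

-0.1128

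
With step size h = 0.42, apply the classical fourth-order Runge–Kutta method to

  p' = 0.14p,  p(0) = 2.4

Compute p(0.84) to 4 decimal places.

2.6995

RK4: k1 = f(t_n, p_n); k2 = f(t_n + h/2, p_n + (h/2)·k1); k3 = f(t_n + h/2, p_n + (h/2)·k2); k4 = f(t_n + h, p_n + h·k3); p_{n+1} = p_n + (h/6)·(k1 + 2k2 + 2k3 + k4).
t=0.000000, p=2.400000:
  k1 = f(0.000000, 2.400000) = 0.336000
  k2 = f(0.210000, 2.470560) = 0.345878
  k3 = f(0.210000, 2.472634) = 0.346169
  k4 = f(0.420000, 2.545391) = 0.356355
  p ← 2.400000 + (0.42/6)·(k1 + 2k2 + 2k3 + k4) = 2.545351
t=0.420000, p=2.545351:
  k1 = f(0.420000, 2.545351) = 0.356349
  k2 = f(0.630000, 2.620185) = 0.366826
  k3 = f(0.630000, 2.622385) = 0.367134
  k4 = f(0.840000, 2.699548) = 0.377937
  p ← 2.545351 + (0.42/6)·(k1 + 2k2 + 2k3 + k4) = 2.699506
p(0.84) ≈ 2.6995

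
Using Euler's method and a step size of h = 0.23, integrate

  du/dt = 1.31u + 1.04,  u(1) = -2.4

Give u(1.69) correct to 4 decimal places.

-4.3331

Euler: u_{n+1} = u_n + h·f(t_n, u_n).
t=1.000000, u=-2.400000: f=-2.104000 → u ← -2.400000 + 0.23·(-2.104000) = -2.883920
t=1.230000, u=-2.883920: f=-2.737935 → u ← -2.883920 + 0.23·(-2.737935) = -3.513645
t=1.460000, u=-3.513645: f=-3.562875 → u ← -3.513645 + 0.23·(-3.562875) = -4.333106
u(1.69) ≈ -4.3331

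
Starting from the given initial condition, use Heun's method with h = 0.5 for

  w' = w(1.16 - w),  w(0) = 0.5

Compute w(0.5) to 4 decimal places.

Heun: k1 = f(x_n, w_n); k2 = f(x_n + h, w_n + h·k1); w_{n+1} = w_n + (h/2)·(k1 + k2).
x=0.000000, w=0.500000:
  k1 = f(0.000000, 0.500000) = 0.330000
  k2 = f(0.500000, 0.665000) = 0.329175
  w ← 0.500000 + (0.5/2)·(0.330000 + 0.329175) = 0.664794
w(0.5) ≈ 0.6648

0.6648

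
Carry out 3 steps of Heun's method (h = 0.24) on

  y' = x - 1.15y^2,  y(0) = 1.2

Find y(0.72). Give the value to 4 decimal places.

0.7982

Heun: k1 = f(x_n, y_n); k2 = f(x_n + h, y_n + h·k1); y_{n+1} = y_n + (h/2)·(k1 + k2).
x=0.000000, y=1.200000:
  k1 = f(0.000000, 1.200000) = -1.656000
  k2 = f(0.240000, 0.802560) = -0.500718
  y ← 1.200000 + (0.24/2)·(-1.656000 + (-0.500718)) = 0.941194
x=0.240000, y=0.941194:
  k1 = f(0.240000, 0.941194) = -0.778723
  k2 = f(0.480000, 0.754300) = -0.174314
  y ← 0.941194 + (0.24/2)·(-0.778723 + (-0.174314)) = 0.826829
x=0.480000, y=0.826829:
  k1 = f(0.480000, 0.826829) = -0.306194
  k2 = f(0.720000, 0.753343) = 0.067346
  y ← 0.826829 + (0.24/2)·(-0.306194 + 0.067346) = 0.798168
y(0.72) ≈ 0.7982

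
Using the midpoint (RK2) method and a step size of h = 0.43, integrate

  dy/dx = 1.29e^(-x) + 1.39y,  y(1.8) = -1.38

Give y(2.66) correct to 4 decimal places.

-4.1084

Midpoint: k1 = f(x_n, y_n); k2 = f(x_n + h/2, y_n + (h/2)·k1); y_{n+1} = y_n + h·k2.
x=1.800000, y=-1.380000:
  k1 = f(1.800000, -1.380000) = -1.704964
  k2 = f(2.015000, -1.746567) = -2.255745
  y ← -1.380000 + 0.43·(-2.255745) = -2.349970
x=2.230000, y=-2.349970:
  k1 = f(2.230000, -2.349970) = -3.127747
  k2 = f(2.445000, -3.022436) = -4.089310
  y ← -2.349970 + 0.43·(-4.089310) = -4.108374
y(2.66) ≈ -4.1084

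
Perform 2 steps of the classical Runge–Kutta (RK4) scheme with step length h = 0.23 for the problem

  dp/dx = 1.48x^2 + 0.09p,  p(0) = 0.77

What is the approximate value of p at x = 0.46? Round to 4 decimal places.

0.8511

RK4: k1 = f(x_n, p_n); k2 = f(x_n + h/2, p_n + (h/2)·k1); k3 = f(x_n + h/2, p_n + (h/2)·k2); k4 = f(x_n + h, p_n + h·k3); p_{n+1} = p_n + (h/6)·(k1 + 2k2 + 2k3 + k4).
x=0.000000, p=0.770000:
  k1 = f(0.000000, 0.770000) = 0.069300
  k2 = f(0.115000, 0.777969) = 0.089590
  k3 = f(0.115000, 0.780303) = 0.089800
  k4 = f(0.230000, 0.790654) = 0.149451
  p ← 0.770000 + (0.23/6)·(k1 + 2k2 + 2k3 + k4) = 0.792139
x=0.230000, p=0.792139:
  k1 = f(0.230000, 0.792139) = 0.149584
  k2 = f(0.345000, 0.809341) = 0.248998
  k3 = f(0.345000, 0.820773) = 0.250027
  k4 = f(0.460000, 0.849645) = 0.389636
  p ← 0.792139 + (0.23/6)·(k1 + 2k2 + 2k3 + k4) = 0.851067
p(0.46) ≈ 0.8511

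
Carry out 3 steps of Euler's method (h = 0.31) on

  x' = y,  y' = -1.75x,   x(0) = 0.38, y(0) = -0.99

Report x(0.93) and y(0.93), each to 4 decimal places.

-0.6808, -1.0743

Euler on (x,y): x_{n+1} = x_n + h·x', y_{n+1} = y_n + h·y'.
0.000000: (0.380000, -0.990000); f=(-0.990000, -0.665000) → (0.073100, -1.196150)
0.310000: (0.073100, -1.196150); f=(-1.196150, -0.127925) → (-0.297707, -1.235807)
0.620000: (-0.297707, -1.235807); f=(-1.235807, 0.520986) → (-0.680807, -1.074301)
(x(0.93), y(0.93)) ≈ (-0.6808, -1.0743)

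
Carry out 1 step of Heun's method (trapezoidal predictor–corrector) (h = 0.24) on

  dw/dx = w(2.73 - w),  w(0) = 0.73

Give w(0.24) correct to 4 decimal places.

1.1191

Heun: k1 = f(x_n, w_n); k2 = f(x_n + h, w_n + h·k1); w_{n+1} = w_n + (h/2)·(k1 + k2).
x=0.000000, w=0.730000:
  k1 = f(0.000000, 0.730000) = 1.460000
  k2 = f(0.240000, 1.080400) = 1.782228
  w ← 0.730000 + (0.24/2)·(1.460000 + 1.782228) = 1.119067
w(0.24) ≈ 1.1191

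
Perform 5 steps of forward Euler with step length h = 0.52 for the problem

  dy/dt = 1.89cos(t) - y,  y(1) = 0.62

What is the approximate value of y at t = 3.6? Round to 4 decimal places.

-1.4280

Euler: y_{n+1} = y_n + h·f(t_n, y_n).
t=1.000000, y=0.620000: f=0.401171 → y ← 0.620000 + 0.52·0.401171 = 0.828609
t=1.520000, y=0.828609: f=-0.732645 → y ← 0.828609 + 0.52·(-0.732645) = 0.447634
t=2.040000, y=0.447634: f=-1.302246 → y ← 0.447634 + 0.52·(-1.302246) = -0.229535
t=2.560000, y=-0.229535: f=-1.349728 → y ← -0.229535 + 0.52·(-1.349728) = -0.931393
t=3.080000, y=-0.931393: f=-0.955023 → y ← -0.931393 + 0.52·(-0.955023) = -1.428005
y(3.6) ≈ -1.4280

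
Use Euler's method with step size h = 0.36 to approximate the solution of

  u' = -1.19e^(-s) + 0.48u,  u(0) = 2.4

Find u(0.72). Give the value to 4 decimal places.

Euler: u_{n+1} = u_n + h·f(s_n, u_n).
s=0.000000, u=2.400000: f=-0.038000 → u ← 2.400000 + 0.36·(-0.038000) = 2.386320
s=0.360000, u=2.386320: f=0.315199 → u ← 2.386320 + 0.36·0.315199 = 2.499792
u(0.72) ≈ 2.4998

2.4998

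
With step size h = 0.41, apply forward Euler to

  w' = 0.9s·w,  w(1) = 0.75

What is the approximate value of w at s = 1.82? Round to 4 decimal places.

Euler: w_{n+1} = w_n + h·f(s_n, w_n).
s=1.000000, w=0.750000: f=0.675000 → w ← 0.750000 + 0.41·0.675000 = 1.026750
s=1.410000, w=1.026750: f=1.302946 → w ← 1.026750 + 0.41·1.302946 = 1.560958
w(1.82) ≈ 1.5610

1.5610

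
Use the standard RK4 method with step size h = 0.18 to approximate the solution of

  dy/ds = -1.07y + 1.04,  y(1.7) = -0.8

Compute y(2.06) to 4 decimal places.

-0.2335

RK4: k1 = f(s_n, y_n); k2 = f(s_n + h/2, y_n + (h/2)·k1); k3 = f(s_n + h/2, y_n + (h/2)·k2); k4 = f(s_n + h, y_n + h·k3); y_{n+1} = y_n + (h/6)·(k1 + 2k2 + 2k3 + k4).
s=1.700000, y=-0.800000:
  k1 = f(1.700000, -0.800000) = 1.896000
  k2 = f(1.790000, -0.629360) = 1.713415
  k3 = f(1.790000, -0.645793) = 1.730998
  k4 = f(1.880000, -0.488420) = 1.562610
  y ← -0.800000 + (0.18/6)·(k1 + 2k2 + 2k3 + k4) = -0.489577
s=1.880000, y=-0.489577:
  k1 = f(1.880000, -0.489577) = 1.563847
  k2 = f(1.970000, -0.348831) = 1.413249
  k3 = f(1.970000, -0.362385) = 1.427751
  k4 = f(2.060000, -0.232582) = 1.288862
  y ← -0.489577 + (0.18/6)·(k1 + 2k2 + 2k3 + k4) = -0.233536
y(2.06) ≈ -0.2335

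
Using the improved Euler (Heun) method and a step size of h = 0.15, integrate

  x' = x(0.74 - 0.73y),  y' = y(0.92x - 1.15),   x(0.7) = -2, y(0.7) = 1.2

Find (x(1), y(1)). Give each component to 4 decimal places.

-2.1087, 0.5089

Heun on (x,y): k1 = f(t_n, state_n); k2 = f(t_n + h, state_n + h·k1); state_{n+1} = state_n + (h/2)·(k1 + k2).
0.700000: (-2.000000, 1.200000)
  k1 = (0.272000, -3.588000)
  predictor → (-1.959200, 0.661800)
  k2 = (-0.503291, -1.953941)
  → (-2.017347, 0.784354)
0.850000: (-2.017347, 0.784354)
  k1 = (-0.337747, -2.357737)
  predictor → (-2.068009, 0.430694)
  k2 = (-0.880131, -1.314722)
  → (-2.108688, 0.508920)
(x(1), y(1)) ≈ (-2.1087, 0.5089)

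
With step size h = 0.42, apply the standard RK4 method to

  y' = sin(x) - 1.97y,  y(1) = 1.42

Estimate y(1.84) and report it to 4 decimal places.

RK4: k1 = f(x_n, y_n); k2 = f(x_n + h/2, y_n + (h/2)·k1); k3 = f(x_n + h/2, y_n + (h/2)·k2); k4 = f(x_n + h, y_n + h·k3); y_{n+1} = y_n + (h/6)·(k1 + 2k2 + 2k3 + k4).
x=1.000000, y=1.420000:
  k1 = f(1.000000, 1.420000) = -1.955929
  k2 = f(1.210000, 1.009255) = -1.052616
  k3 = f(1.210000, 1.198951) = -1.426317
  k4 = f(1.420000, 0.820947) = -0.628614
  y ← 1.420000 + (0.42/6)·(k1 + 2k2 + 2k3 + k4) = 0.892031
x=1.420000, y=0.892031:
  k1 = f(1.420000, 0.892031) = -0.768650
  k2 = f(1.630000, 0.730615) = -0.441063
  k3 = f(1.630000, 0.799408) = -0.576586
  k4 = f(1.840000, 0.649865) = -0.316252
  y ← 0.892031 + (0.42/6)·(k1 + 2k2 + 2k3 + k4) = 0.673617
y(1.84) ≈ 0.6736

0.6736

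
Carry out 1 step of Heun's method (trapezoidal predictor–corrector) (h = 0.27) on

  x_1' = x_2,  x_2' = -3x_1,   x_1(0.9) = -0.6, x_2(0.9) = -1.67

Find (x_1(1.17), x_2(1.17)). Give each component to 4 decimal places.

Heun on (x_1,x_2): k1 = f(x_n, state_n); k2 = f(x_n + h, state_n + h·k1); state_{n+1} = state_n + (h/2)·(k1 + k2).
0.900000: (-0.600000, -1.670000)
  k1 = (-1.670000, 1.800000)
  predictor → (-1.050900, -1.184000)
  k2 = (-1.184000, 3.152700)
  → (-0.985290, -1.001385)
(x_1(1.17), x_2(1.17)) ≈ (-0.9853, -1.0014)

-0.9853, -1.0014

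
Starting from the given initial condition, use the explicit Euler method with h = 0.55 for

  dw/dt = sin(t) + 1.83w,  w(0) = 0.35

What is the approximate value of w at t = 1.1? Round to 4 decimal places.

Euler: w_{n+1} = w_n + h·f(t_n, w_n).
t=0.000000, w=0.350000: f=0.640500 → w ← 0.350000 + 0.55·0.640500 = 0.702275
t=0.550000, w=0.702275: f=1.807850 → w ← 0.702275 + 0.55·1.807850 = 1.696593
w(1.1) ≈ 1.6966

1.6966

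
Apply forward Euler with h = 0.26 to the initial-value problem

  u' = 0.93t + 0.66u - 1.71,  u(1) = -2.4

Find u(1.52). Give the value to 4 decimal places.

-3.6719

Euler: u_{n+1} = u_n + h·f(t_n, u_n).
t=1.000000, u=-2.400000: f=-2.364000 → u ← -2.400000 + 0.26·(-2.364000) = -3.014640
t=1.260000, u=-3.014640: f=-2.527862 → u ← -3.014640 + 0.26·(-2.527862) = -3.671884
u(1.52) ≈ -3.6719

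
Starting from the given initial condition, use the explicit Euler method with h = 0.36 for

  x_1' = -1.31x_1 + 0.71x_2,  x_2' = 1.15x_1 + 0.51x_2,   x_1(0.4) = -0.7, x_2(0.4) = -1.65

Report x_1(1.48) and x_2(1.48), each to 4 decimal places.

Euler on (x_1,x_2): x_1_{n+1} = x_1_n + h·x_1', x_2_{n+1} = x_2_n + h·x_2'.
0.400000: (-0.700000, -1.650000); f=(-0.254500, -1.646500) → (-0.791620, -2.242740)
0.760000: (-0.791620, -2.242740); f=(-0.555323, -2.054160) → (-0.991536, -2.982238)
1.120000: (-0.991536, -2.982238); f=(-0.818476, -2.661208) → (-1.286188, -3.940273)
(x_1(1.48), x_2(1.48)) ≈ (-1.2862, -3.9403)

-1.2862, -3.9403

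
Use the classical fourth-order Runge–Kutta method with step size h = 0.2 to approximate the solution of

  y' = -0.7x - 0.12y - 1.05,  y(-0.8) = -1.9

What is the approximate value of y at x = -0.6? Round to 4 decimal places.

-1.9657

RK4: k1 = f(x_n, y_n); k2 = f(x_n + h/2, y_n + (h/2)·k1); k3 = f(x_n + h/2, y_n + (h/2)·k2); k4 = f(x_n + h, y_n + h·k3); y_{n+1} = y_n + (h/6)·(k1 + 2k2 + 2k3 + k4).
x=-0.800000, y=-1.900000:
  k1 = f(-0.800000, -1.900000) = -0.262000
  k2 = f(-0.700000, -1.926200) = -0.328856
  k3 = f(-0.700000, -1.932886) = -0.328054
  k4 = f(-0.600000, -1.965611) = -0.394127
  y ← -1.900000 + (0.2/6)·(k1 + 2k2 + 2k3 + k4) = -1.965665
y(-0.6) ≈ -1.9657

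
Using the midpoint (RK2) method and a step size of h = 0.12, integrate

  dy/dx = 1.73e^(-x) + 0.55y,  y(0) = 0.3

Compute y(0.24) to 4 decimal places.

0.7379

Midpoint: k1 = f(x_n, y_n); k2 = f(x_n + h/2, y_n + (h/2)·k1); y_{n+1} = y_n + h·k2.
x=0.000000, y=0.300000:
  k1 = f(0.000000, 0.300000) = 1.895000
  k2 = f(0.060000, 0.413700) = 1.856788
  y ← 0.300000 + 0.12·1.856788 = 0.522815
x=0.120000, y=0.522815:
  k1 = f(0.120000, 0.522815) = 1.821920
  k2 = f(0.180000, 0.632130) = 1.792689
  y ← 0.522815 + 0.12·1.792689 = 0.737937
y(0.24) ≈ 0.7379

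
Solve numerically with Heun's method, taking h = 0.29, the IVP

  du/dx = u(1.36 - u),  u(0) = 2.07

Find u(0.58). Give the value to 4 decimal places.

Heun: k1 = f(x_n, u_n); k2 = f(x_n + h, u_n + h·k1); u_{n+1} = u_n + (h/2)·(k1 + k2).
x=0.000000, u=2.070000:
  k1 = f(0.000000, 2.070000) = -1.469700
  k2 = f(0.290000, 1.643787) = -0.466485
  u ← 2.070000 + (0.29/2)·(-1.469700 + (-0.466485)) = 1.789253
x=0.290000, u=1.789253:
  k1 = f(0.290000, 1.789253) = -0.768042
  k2 = f(0.580000, 1.566521) = -0.323519
  u ← 1.789253 + (0.29/2)·(-0.768042 + (-0.323519)) = 1.630977
u(0.58) ≈ 1.6310

1.6310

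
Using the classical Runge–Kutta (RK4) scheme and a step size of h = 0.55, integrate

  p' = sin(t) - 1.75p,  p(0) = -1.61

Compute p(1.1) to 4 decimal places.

0.0668

RK4: k1 = f(t_n, p_n); k2 = f(t_n + h/2, p_n + (h/2)·k1); k3 = f(t_n + h/2, p_n + (h/2)·k2); k4 = f(t_n + h, p_n + h·k3); p_{n+1} = p_n + (h/6)·(k1 + 2k2 + 2k3 + k4).
t=0.000000, p=-1.610000:
  k1 = f(0.000000, -1.610000) = 2.817500
  k2 = f(0.275000, -0.835187) = 1.733125
  k3 = f(0.275000, -1.133391) = 2.254981
  k4 = f(0.550000, -0.369761) = 1.169768
  p ← -1.610000 + (0.55/6)·(k1 + 2k2 + 2k3 + k4) = -0.513348
t=0.550000, p=-0.513348:
  k1 = f(0.550000, -0.513348) = 1.421046
  k2 = f(0.825000, -0.122560) = 0.949028
  k3 = f(0.825000, -0.252365) = 1.176187
  k4 = f(1.100000, 0.133555) = 0.657486
  p ← -0.513348 + (0.55/6)·(k1 + 2k2 + 2k3 + k4) = 0.066807
p(1.1) ≈ 0.0668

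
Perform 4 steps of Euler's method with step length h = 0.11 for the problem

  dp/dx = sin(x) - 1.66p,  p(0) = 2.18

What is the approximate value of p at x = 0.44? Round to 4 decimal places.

1.0365

Euler: p_{n+1} = p_n + h·f(x_n, p_n).
x=0.000000, p=2.180000: f=-3.618800 → p ← 2.180000 + 0.11·(-3.618800) = 1.781932
x=0.110000, p=1.781932: f=-2.848229 → p ← 1.781932 + 0.11·(-2.848229) = 1.468627
x=0.220000, p=1.468627: f=-2.219691 → p ← 1.468627 + 0.11·(-2.219691) = 1.224461
x=0.330000, p=1.224461: f=-1.708562 → p ← 1.224461 + 0.11·(-1.708562) = 1.036519
p(0.44) ≈ 1.0365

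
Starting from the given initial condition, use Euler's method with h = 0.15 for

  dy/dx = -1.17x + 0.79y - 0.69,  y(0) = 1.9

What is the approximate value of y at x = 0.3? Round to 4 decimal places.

Euler: y_{n+1} = y_n + h·f(x_n, y_n).
x=0.000000, y=1.900000: f=0.811000 → y ← 1.900000 + 0.15·0.811000 = 2.021650
x=0.150000, y=2.021650: f=0.731603 → y ← 2.021650 + 0.15·0.731603 = 2.131391
y(0.3) ≈ 2.1314

2.1314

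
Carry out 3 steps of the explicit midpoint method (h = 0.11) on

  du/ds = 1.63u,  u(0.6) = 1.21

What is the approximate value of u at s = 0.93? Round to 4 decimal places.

2.0668

Midpoint: k1 = f(s_n, u_n); k2 = f(s_n + h/2, u_n + (h/2)·k1); u_{n+1} = u_n + h·k2.
s=0.600000, u=1.210000:
  k1 = f(0.600000, 1.210000) = 1.972300
  k2 = f(0.655000, 1.318477) = 2.149117
  u ← 1.210000 + 0.11·2.149117 = 1.446403
s=0.710000, u=1.446403:
  k1 = f(0.710000, 1.446403) = 2.357637
  k2 = f(0.765000, 1.576073) = 2.568999
  u ← 1.446403 + 0.11·2.568999 = 1.728993
s=0.820000, u=1.728993:
  k1 = f(0.820000, 1.728993) = 2.818258
  k2 = f(0.875000, 1.883997) = 3.070915
  u ← 1.728993 + 0.11·3.070915 = 2.066793
u(0.93) ≈ 2.0668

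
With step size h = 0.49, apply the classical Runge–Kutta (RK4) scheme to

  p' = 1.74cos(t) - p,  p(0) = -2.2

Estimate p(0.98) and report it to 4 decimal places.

0.0536

RK4: k1 = f(t_n, p_n); k2 = f(t_n + h/2, p_n + (h/2)·k1); k3 = f(t_n + h/2, p_n + (h/2)·k2); k4 = f(t_n + h, p_n + h·k3); p_{n+1} = p_n + (h/6)·(k1 + 2k2 + 2k3 + k4).
t=0.000000, p=-2.200000:
  k1 = f(0.000000, -2.200000) = 3.940000
  k2 = f(0.245000, -1.234700) = 2.922739
  k3 = f(0.245000, -1.483929) = 3.171968
  k4 = f(0.490000, -0.645736) = 2.180995
  p ← -2.200000 + (0.49/6)·(k1 + 2k2 + 2k3 + k4) = -0.704650
t=0.490000, p=-0.704650:
  k1 = f(0.490000, -0.704650) = 2.239909
  k2 = f(0.735000, -0.155872) = 1.446658
  k3 = f(0.735000, -0.350219) = 1.641004
  k4 = f(0.980000, 0.099442) = 0.869777
  p ← -0.704650 + (0.49/6)·(k1 + 2k2 + 2k3 + k4) = 0.053626
p(0.98) ≈ 0.0536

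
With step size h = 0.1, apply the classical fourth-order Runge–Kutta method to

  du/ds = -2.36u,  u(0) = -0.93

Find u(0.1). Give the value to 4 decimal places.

-0.7345

RK4: k1 = f(s_n, u_n); k2 = f(s_n + h/2, u_n + (h/2)·k1); k3 = f(s_n + h/2, u_n + (h/2)·k2); k4 = f(s_n + h, u_n + h·k3); u_{n+1} = u_n + (h/6)·(k1 + 2k2 + 2k3 + k4).
s=0.000000, u=-0.930000:
  k1 = f(0.000000, -0.930000) = 2.194800
  k2 = f(0.050000, -0.820260) = 1.935814
  k3 = f(0.050000, -0.833209) = 1.966374
  k4 = f(0.100000, -0.733363) = 1.730736
  u ← -0.930000 + (0.1/6)·(k1 + 2k2 + 2k3 + k4) = -0.734501
u(0.1) ≈ -0.7345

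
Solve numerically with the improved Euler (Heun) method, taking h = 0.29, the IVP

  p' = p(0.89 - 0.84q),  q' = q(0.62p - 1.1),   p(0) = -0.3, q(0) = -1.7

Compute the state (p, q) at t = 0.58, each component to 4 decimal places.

Heun on (p,q): k1 = f(t_n, state_n); k2 = f(t_n + h, state_n + h·k1); state_{n+1} = state_n + (h/2)·(k1 + k2).
0.000000: (-0.300000, -1.700000)
  k1 = (-0.695400, 2.186200)
  predictor → (-0.501666, -1.066002)
  k2 = (-0.895695, 1.504164)
  → (-0.530709, -1.164897)
0.290000: (-0.530709, -1.164897)
  k1 = (-0.991637, 1.664684)
  predictor → (-0.818283, -0.682139)
  k2 = (-1.197146, 1.096426)
  → (-0.848082, -0.764536)
(p(0.58), q(0.58)) ≈ (-0.8481, -0.7645)

-0.8481, -0.7645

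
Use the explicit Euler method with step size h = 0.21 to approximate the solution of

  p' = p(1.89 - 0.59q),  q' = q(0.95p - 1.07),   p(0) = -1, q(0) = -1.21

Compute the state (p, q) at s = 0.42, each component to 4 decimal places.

-2.2943, -0.3252

Euler on (p,q): p_{n+1} = p_n + h·p', q_{n+1} = q_n + h·q'.
0.000000: (-1.000000, -1.210000); f=(-2.603900, 2.444200) → (-1.546819, -0.696718)
0.210000: (-1.546819, -0.696718); f=(-3.559329, 1.769300) → (-2.294278, -0.325165)
(p(0.42), q(0.42)) ≈ (-2.2943, -0.3252)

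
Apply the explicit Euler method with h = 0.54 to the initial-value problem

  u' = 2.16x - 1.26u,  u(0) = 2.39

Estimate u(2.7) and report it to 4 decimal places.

Euler: u_{n+1} = u_n + h·f(x_n, u_n).
x=0.000000, u=2.390000: f=-3.011400 → u ← 2.390000 + 0.54·(-3.011400) = 0.763844
x=0.540000, u=0.763844: f=0.203957 → u ← 0.763844 + 0.54·0.203957 = 0.873981
x=1.080000, u=0.873981: f=1.231585 → u ← 0.873981 + 0.54·1.231585 = 1.539036
x=1.620000, u=1.539036: f=1.560014 → u ← 1.539036 + 0.54·1.560014 = 2.381444
x=2.160000, u=2.381444: f=1.664981 → u ← 2.381444 + 0.54·1.664981 = 3.280533
u(2.7) ≈ 3.2805

3.2805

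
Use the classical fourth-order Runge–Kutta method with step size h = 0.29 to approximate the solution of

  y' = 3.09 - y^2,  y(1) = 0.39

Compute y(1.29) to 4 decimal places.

RK4: k1 = f(x_n, y_n); k2 = f(x_n + h/2, y_n + (h/2)·k1); k3 = f(x_n + h/2, y_n + (h/2)·k2); k4 = f(x_n + h, y_n + h·k3); y_{n+1} = y_n + (h/6)·(k1 + 2k2 + 2k3 + k4).
x=1.000000, y=0.390000:
  k1 = f(1.000000, 0.390000) = 2.937900
  k2 = f(1.145000, 0.815995) = 2.424151
  k3 = f(1.145000, 0.741502) = 2.540175
  k4 = f(1.290000, 1.126651) = 1.820658
  y ← 0.390000 + (0.29/6)·(k1 + 2k2 + 2k3 + k4) = 1.099882
y(1.29) ≈ 1.0999

1.0999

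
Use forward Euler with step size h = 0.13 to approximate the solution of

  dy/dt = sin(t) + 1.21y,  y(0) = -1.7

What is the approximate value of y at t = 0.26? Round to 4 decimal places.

Euler: y_{n+1} = y_n + h·f(t_n, y_n).
t=0.000000, y=-1.700000: f=-2.057000 → y ← -1.700000 + 0.13·(-2.057000) = -1.967410
t=0.130000, y=-1.967410: f=-2.250932 → y ← -1.967410 + 0.13·(-2.250932) = -2.260031
y(0.26) ≈ -2.2600

-2.2600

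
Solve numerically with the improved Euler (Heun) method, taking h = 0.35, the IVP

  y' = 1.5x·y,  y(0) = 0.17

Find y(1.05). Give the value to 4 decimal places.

Heun: k1 = f(x_n, y_n); k2 = f(x_n + h, y_n + h·k1); y_{n+1} = y_n + (h/2)·(k1 + k2).
x=0.000000, y=0.170000:
  k1 = f(0.000000, 0.170000) = 0.000000
  k2 = f(0.350000, 0.170000) = 0.089250
  y ← 0.170000 + (0.35/2)·(0.000000 + 0.089250) = 0.185619
x=0.350000, y=0.185619:
  k1 = f(0.350000, 0.185619) = 0.097450
  k2 = f(0.700000, 0.219726) = 0.230713
  y ← 0.185619 + (0.35/2)·(0.097450 + 0.230713) = 0.243047
x=0.700000, y=0.243047:
  k1 = f(0.700000, 0.243047) = 0.255200
  k2 = f(1.050000, 0.332367) = 0.523478
  y ← 0.243047 + (0.35/2)·(0.255200 + 0.523478) = 0.379316
y(1.05) ≈ 0.3793

0.3793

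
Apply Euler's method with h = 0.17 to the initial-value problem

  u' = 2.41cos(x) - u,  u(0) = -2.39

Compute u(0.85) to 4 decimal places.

Euler: u_{n+1} = u_n + h·f(x_n, u_n).
x=0.000000, u=-2.390000: f=4.800000 → u ← -2.390000 + 0.17·4.800000 = -1.574000
x=0.170000, u=-1.574000: f=3.949259 → u ← -1.574000 + 0.17·3.949259 = -0.902626
x=0.340000, u=-0.902626: f=3.174665 → u ← -0.902626 + 0.17·3.174665 = -0.362933
x=0.510000, u=-0.362933: f=2.466247 → u ← -0.362933 + 0.17·2.466247 = 0.056329
x=0.680000, u=0.056329: f=1.817621 → u ← 0.056329 + 0.17·1.817621 = 0.365325
u(0.85) ≈ 0.3653

0.3653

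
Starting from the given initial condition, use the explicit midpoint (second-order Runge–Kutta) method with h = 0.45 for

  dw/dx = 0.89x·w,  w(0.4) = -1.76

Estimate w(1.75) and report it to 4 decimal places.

-5.9505

Midpoint: k1 = f(x_n, w_n); k2 = f(x_n + h/2, w_n + (h/2)·k1); w_{n+1} = w_n + h·k2.
x=0.400000, w=-1.760000:
  k1 = f(0.400000, -1.760000) = -0.626560
  k2 = f(0.625000, -1.900976) = -1.057418
  w ← -1.760000 + 0.45·(-1.057418) = -2.235838
x=0.850000, w=-2.235838:
  k1 = f(0.850000, -2.235838) = -1.691411
  k2 = f(1.075000, -2.616406) = -2.503246
  w ← -2.235838 + 0.45·(-2.503246) = -3.362299
x=1.300000, w=-3.362299:
  k1 = f(1.300000, -3.362299) = -3.890180
  k2 = f(1.525000, -4.237589) = -5.751468
  w ← -3.362299 + 0.45·(-5.751468) = -5.950459
w(1.75) ≈ -5.9505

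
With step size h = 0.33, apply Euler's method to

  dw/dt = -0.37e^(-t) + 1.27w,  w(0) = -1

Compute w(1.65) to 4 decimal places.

-6.7254

Euler: w_{n+1} = w_n + h·f(t_n, w_n).
t=0.000000, w=-1.000000: f=-1.640000 → w ← -1.000000 + 0.33·(-1.640000) = -1.541200
t=0.330000, w=-1.541200: f=-2.223326 → w ← -1.541200 + 0.33·(-2.223326) = -2.274898
t=0.660000, w=-2.274898: f=-3.080355 → w ← -2.274898 + 0.33·(-3.080355) = -3.291415
t=0.990000, w=-3.291415: f=-4.317580 → w ← -3.291415 + 0.33·(-4.317580) = -4.716216
t=1.320000, w=-4.716216: f=-6.088434 → w ← -4.716216 + 0.33·(-6.088434) = -6.725399
w(1.65) ≈ -6.7254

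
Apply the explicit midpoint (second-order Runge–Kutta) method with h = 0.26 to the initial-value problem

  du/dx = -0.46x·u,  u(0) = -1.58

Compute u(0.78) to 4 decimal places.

-1.3722

Midpoint: k1 = f(x_n, u_n); k2 = f(x_n + h/2, u_n + (h/2)·k1); u_{n+1} = u_n + h·k2.
x=0.000000, u=-1.580000:
  k1 = f(0.000000, -1.580000) = 0.000000
  k2 = f(0.130000, -1.580000) = 0.094484
  u ← -1.580000 + 0.26·0.094484 = -1.555434
x=0.260000, u=-1.555434:
  k1 = f(0.260000, -1.555434) = 0.186030
  k2 = f(0.390000, -1.531250) = 0.274706
  u ← -1.555434 + 0.26·0.274706 = -1.484011
x=0.520000, u=-1.484011:
  k1 = f(0.520000, -1.484011) = 0.354975
  k2 = f(0.650000, -1.437864) = 0.429921
  u ← -1.484011 + 0.26·0.429921 = -1.372231
u(0.78) ≈ -1.3722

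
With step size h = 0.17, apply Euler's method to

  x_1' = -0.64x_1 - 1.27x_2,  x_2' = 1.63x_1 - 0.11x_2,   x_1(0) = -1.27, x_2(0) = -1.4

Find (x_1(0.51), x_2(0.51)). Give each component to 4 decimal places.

0.0884, -1.9890

Euler on (x_1,x_2): x_1_{n+1} = x_1_n + h·x_1', x_2_{n+1} = x_2_n + h·x_2'.
0.000000: (-1.270000, -1.400000); f=(2.590800, -1.916100) → (-0.829564, -1.725737)
0.170000: (-0.829564, -1.725737); f=(2.722607, -1.162358) → (-0.366721, -1.923338)
0.340000: (-0.366721, -1.923338); f=(2.677340, -0.386188) → (0.088427, -1.988990)
(x_1(0.51), x_2(0.51)) ≈ (0.0884, -1.9890)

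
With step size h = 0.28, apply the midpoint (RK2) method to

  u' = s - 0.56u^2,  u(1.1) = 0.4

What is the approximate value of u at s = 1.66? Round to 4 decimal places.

Midpoint: k1 = f(s_n, u_n); k2 = f(s_n + h/2, u_n + (h/2)·k1); u_{n+1} = u_n + h·k2.
s=1.100000, u=0.400000:
  k1 = f(1.100000, 0.400000) = 1.010400
  k2 = f(1.240000, 0.541456) = 1.075822
  u ← 0.400000 + 0.28·1.075822 = 0.701230
s=1.380000, u=0.701230:
  k1 = f(1.380000, 0.701230) = 1.104635
  k2 = f(1.520000, 0.855879) = 1.109784
  u ← 0.701230 + 0.28·1.109784 = 1.011970
u(1.66) ≈ 1.0120

1.0120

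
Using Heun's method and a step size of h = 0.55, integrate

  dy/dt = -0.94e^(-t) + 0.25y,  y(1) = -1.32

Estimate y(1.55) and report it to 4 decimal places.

Heun: k1 = f(t_n, y_n); k2 = f(t_n + h, y_n + h·k1); y_{n+1} = y_n + (h/2)·(k1 + k2).
t=1.000000, y=-1.320000:
  k1 = f(1.000000, -1.320000) = -0.675807
  k2 = f(1.550000, -1.691694) = -0.622437
  y ← -1.320000 + (0.55/2)·(-0.675807 + (-0.622437)) = -1.677017
y(1.55) ≈ -1.6770

-1.6770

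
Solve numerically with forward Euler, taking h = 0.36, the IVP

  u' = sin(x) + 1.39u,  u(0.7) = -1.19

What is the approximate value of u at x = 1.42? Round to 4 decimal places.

-2.0169

Euler: u_{n+1} = u_n + h·f(x_n, u_n).
x=0.700000, u=-1.190000: f=-1.009882 → u ← -1.190000 + 0.36·(-1.009882) = -1.553558
x=1.060000, u=-1.553558: f=-1.287090 → u ← -1.553558 + 0.36·(-1.287090) = -2.016910
u(1.42) ≈ -2.0169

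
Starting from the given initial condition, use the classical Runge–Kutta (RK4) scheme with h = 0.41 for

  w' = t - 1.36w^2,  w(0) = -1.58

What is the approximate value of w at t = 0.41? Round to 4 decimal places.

-8.2160

RK4: k1 = f(t_n, w_n); k2 = f(t_n + h/2, w_n + (h/2)·k1); k3 = f(t_n + h/2, w_n + (h/2)·k2); k4 = f(t_n + h, w_n + h·k3); w_{n+1} = w_n + (h/6)·(k1 + 2k2 + 2k3 + k4).
t=0.000000, w=-1.580000:
  k1 = f(0.000000, -1.580000) = -3.395104
  k2 = f(0.205000, -2.275996) = -6.840017
  k3 = f(0.205000, -2.982203) = -11.890210
  k4 = f(0.410000, -6.454986) = -56.256913
  w ← -1.580000 + (0.41/6)·(k1 + 2k2 + 2k3 + k4) = -8.216019
w(0.41) ≈ -8.2160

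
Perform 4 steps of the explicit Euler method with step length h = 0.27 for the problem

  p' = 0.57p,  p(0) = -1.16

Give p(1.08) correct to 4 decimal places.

Euler: p_{n+1} = p_n + h·f(s_n, p_n).
s=0.000000, p=-1.160000: f=-0.661200 → p ← -1.160000 + 0.27·(-0.661200) = -1.338524
s=0.270000, p=-1.338524: f=-0.762959 → p ← -1.338524 + 0.27·(-0.762959) = -1.544523
s=0.540000, p=-1.544523: f=-0.880378 → p ← -1.544523 + 0.27·(-0.880378) = -1.782225
s=0.810000, p=-1.782225: f=-1.015868 → p ← -1.782225 + 0.27·(-1.015868) = -2.056509
p(1.08) ≈ -2.0565

-2.0565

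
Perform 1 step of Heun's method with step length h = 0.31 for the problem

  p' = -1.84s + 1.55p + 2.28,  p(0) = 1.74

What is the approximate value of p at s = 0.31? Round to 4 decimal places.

3.5651

Heun: k1 = f(s_n, p_n); k2 = f(s_n + h, p_n + h·k1); p_{n+1} = p_n + (h/2)·(k1 + k2).
s=0.000000, p=1.740000:
  k1 = f(0.000000, 1.740000) = 4.977000
  k2 = f(0.310000, 3.282870) = 6.798049
  p ← 1.740000 + (0.31/2)·(4.977000 + 6.798049) = 3.565133
p(0.31) ≈ 3.5651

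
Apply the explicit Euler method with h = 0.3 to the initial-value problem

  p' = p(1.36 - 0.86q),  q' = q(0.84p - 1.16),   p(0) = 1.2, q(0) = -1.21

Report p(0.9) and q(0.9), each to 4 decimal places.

Euler on (p,q): p_{n+1} = p_n + h·p', q_{n+1} = q_n + h·q'.
0.000000: (1.200000, -1.210000); f=(2.880720, 0.183920) → (2.064216, -1.154824)
0.300000: (2.064216, -1.154824); f=(4.857407, -0.662801) → (3.521438, -1.353664)
0.600000: (3.521438, -1.353664); f=(8.888643, -2.433899) → (6.188031, -2.083834)
(p(0.9), q(0.9)) ≈ (6.1880, -2.0838)

6.1880, -2.0838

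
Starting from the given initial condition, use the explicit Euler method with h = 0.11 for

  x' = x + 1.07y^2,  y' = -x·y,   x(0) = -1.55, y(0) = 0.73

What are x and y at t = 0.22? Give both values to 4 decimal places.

Euler on (x,y): x_{n+1} = x_n + h·x', y_{n+1} = y_n + h·y'.
0.000000: (-1.550000, 0.730000); f=(-0.979797, 1.131500) → (-1.657778, 0.854465)
0.110000: (-1.657778, 0.854465); f=(-0.876560, 1.416513) → (-1.754199, 1.010281)
(x(0.22), y(0.22)) ≈ (-1.7542, 1.0103)

-1.7542, 1.0103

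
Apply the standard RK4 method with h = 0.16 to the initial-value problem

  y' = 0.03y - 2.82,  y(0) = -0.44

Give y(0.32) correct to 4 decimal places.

RK4: k1 = f(t_n, y_n); k2 = f(t_n + h/2, y_n + (h/2)·k1); k3 = f(t_n + h/2, y_n + (h/2)·k2); k4 = f(t_n + h, y_n + h·k3); y_{n+1} = y_n + (h/6)·(k1 + 2k2 + 2k3 + k4).
t=0.000000, y=-0.440000:
  k1 = f(0.000000, -0.440000) = -2.833200
  k2 = f(0.080000, -0.666656) = -2.840000
  k3 = f(0.080000, -0.667200) = -2.840016
  k4 = f(0.160000, -0.894403) = -2.846832
  y ← -0.440000 + (0.16/6)·(k1 + 2k2 + 2k3 + k4) = -0.894402
t=0.160000, y=-0.894402:
  k1 = f(0.160000, -0.894402) = -2.846832
  k2 = f(0.240000, -1.122148) = -2.853664
  k3 = f(0.240000, -1.122695) = -2.853681
  k4 = f(0.320000, -1.350991) = -2.860530
  y ← -0.894402 + (0.16/6)·(k1 + 2k2 + 2k3 + k4) = -1.350990
y(0.32) ≈ -1.3510

-1.3510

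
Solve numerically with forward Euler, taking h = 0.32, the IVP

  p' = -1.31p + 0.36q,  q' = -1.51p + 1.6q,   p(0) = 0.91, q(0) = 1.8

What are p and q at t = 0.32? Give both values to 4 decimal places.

Euler on (p,q): p_{n+1} = p_n + h·p', q_{n+1} = q_n + h·q'.
0.000000: (0.910000, 1.800000); f=(-0.544100, 1.505900) → (0.735888, 2.281888)
(p(0.32), q(0.32)) ≈ (0.7359, 2.2819)

0.7359, 2.2819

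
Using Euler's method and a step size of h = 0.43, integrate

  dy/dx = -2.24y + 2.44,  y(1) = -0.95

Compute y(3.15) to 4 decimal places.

Euler: y_{n+1} = y_n + h·f(x_n, y_n).
x=1.000000, y=-0.950000: f=4.568000 → y ← -0.950000 + 0.43·4.568000 = 1.014240
x=1.430000, y=1.014240: f=0.168102 → y ← 1.014240 + 0.43·0.168102 = 1.086524
x=1.860000, y=1.086524: f=0.006186 → y ← 1.086524 + 0.43·0.006186 = 1.089184
x=2.290000, y=1.089184: f=0.000228 → y ← 1.089184 + 0.43·0.000228 = 1.089282
x=2.720000, y=1.089282: f=0.000008 → y ← 1.089282 + 0.43·0.000008 = 1.089286
y(3.15) ≈ 1.0893

1.0893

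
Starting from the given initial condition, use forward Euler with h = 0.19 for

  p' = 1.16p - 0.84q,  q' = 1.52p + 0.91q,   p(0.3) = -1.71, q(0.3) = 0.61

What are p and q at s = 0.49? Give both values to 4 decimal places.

Euler on (p,q): p_{n+1} = p_n + h·p', q_{n+1} = q_n + h·q'.
0.300000: (-1.710000, 0.610000); f=(-2.496000, -2.044100) → (-2.184240, 0.221621)
(p(0.49), q(0.49)) ≈ (-2.1842, 0.2216)

-2.1842, 0.2216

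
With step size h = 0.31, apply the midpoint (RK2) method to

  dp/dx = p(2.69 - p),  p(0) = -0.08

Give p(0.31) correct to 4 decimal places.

-0.1794

Midpoint: k1 = f(x_n, p_n); k2 = f(x_n + h/2, p_n + (h/2)·k1); p_{n+1} = p_n + h·k2.
x=0.000000, p=-0.080000:
  k1 = f(0.000000, -0.080000) = -0.221600
  k2 = f(0.155000, -0.114348) = -0.320672
  p ← -0.080000 + 0.31·(-0.320672) = -0.179408
p(0.31) ≈ -0.1794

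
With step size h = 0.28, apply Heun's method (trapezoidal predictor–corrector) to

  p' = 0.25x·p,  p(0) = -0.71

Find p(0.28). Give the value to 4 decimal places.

-0.7170

Heun: k1 = f(x_n, p_n); k2 = f(x_n + h, p_n + h·k1); p_{n+1} = p_n + (h/2)·(k1 + k2).
x=0.000000, p=-0.710000:
  k1 = f(0.000000, -0.710000) = 0.000000
  k2 = f(0.280000, -0.710000) = -0.049700
  p ← -0.710000 + (0.28/2)·(0.000000 + (-0.049700)) = -0.716958
p(0.28) ≈ -0.7170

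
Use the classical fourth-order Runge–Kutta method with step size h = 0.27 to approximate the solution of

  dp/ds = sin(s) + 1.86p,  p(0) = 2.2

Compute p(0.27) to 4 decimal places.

RK4: k1 = f(s_n, p_n); k2 = f(s_n + h/2, p_n + (h/2)·k1); k3 = f(s_n + h/2, p_n + (h/2)·k2); k4 = f(s_n + h, p_n + h·k3); p_{n+1} = p_n + (h/6)·(k1 + 2k2 + 2k3 + k4).
s=0.000000, p=2.200000:
  k1 = f(0.000000, 2.200000) = 4.092000
  k2 = f(0.135000, 2.752420) = 5.254092
  k3 = f(0.135000, 2.909302) = 5.545893
  k4 = f(0.270000, 3.697391) = 7.143879
  p ← 2.200000 + (0.27/6)·(k1 + 2k2 + 2k3 + k4) = 3.677613
p(0.27) ≈ 3.6776

3.6776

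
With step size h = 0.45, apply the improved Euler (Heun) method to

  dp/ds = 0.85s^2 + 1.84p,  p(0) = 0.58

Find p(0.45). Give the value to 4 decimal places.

Heun: k1 = f(s_n, p_n); k2 = f(s_n + h, p_n + h·k1); p_{n+1} = p_n + (h/2)·(k1 + k2).
s=0.000000, p=0.580000:
  k1 = f(0.000000, 0.580000) = 1.067200
  k2 = f(0.450000, 1.060240) = 2.122967
  p ← 0.580000 + (0.45/2)·(1.067200 + 2.122967) = 1.297787
p(0.45) ≈ 1.2978

1.2978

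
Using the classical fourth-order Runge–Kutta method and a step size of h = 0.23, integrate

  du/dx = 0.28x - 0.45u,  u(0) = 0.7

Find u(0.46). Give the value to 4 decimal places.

RK4: k1 = f(x_n, u_n); k2 = f(x_n + h/2, u_n + (h/2)·k1); k3 = f(x_n + h/2, u_n + (h/2)·k2); k4 = f(x_n + h, u_n + h·k3); u_{n+1} = u_n + (h/6)·(k1 + 2k2 + 2k3 + k4).
x=0.000000, u=0.700000:
  k1 = f(0.000000, 0.700000) = -0.315000
  k2 = f(0.115000, 0.663775) = -0.266499
  k3 = f(0.115000, 0.669353) = -0.269009
  k4 = f(0.230000, 0.638128) = -0.222758
  u ← 0.700000 + (0.23/6)·(k1 + 2k2 + 2k3 + k4) = 0.638330
x=0.230000, u=0.638330:
  k1 = f(0.230000, 0.638330) = -0.222849
  k2 = f(0.345000, 0.612703) = -0.179116
  k3 = f(0.345000, 0.617732) = -0.181379
  k4 = f(0.460000, 0.596613) = -0.139676
  u ← 0.638330 + (0.23/6)·(k1 + 2k2 + 2k3 + k4) = 0.596796
u(0.46) ≈ 0.5968

0.5968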